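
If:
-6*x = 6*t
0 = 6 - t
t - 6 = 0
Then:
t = 6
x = -6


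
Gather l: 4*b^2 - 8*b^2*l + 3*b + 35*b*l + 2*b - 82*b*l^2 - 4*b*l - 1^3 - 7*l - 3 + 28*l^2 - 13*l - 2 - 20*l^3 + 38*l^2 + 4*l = 4*b^2 + 5*b - 20*l^3 + l^2*(66 - 82*b) + l*(-8*b^2 + 31*b - 16) - 6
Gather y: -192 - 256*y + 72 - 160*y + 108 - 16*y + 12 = -432*y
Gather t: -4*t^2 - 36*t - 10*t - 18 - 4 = -4*t^2 - 46*t - 22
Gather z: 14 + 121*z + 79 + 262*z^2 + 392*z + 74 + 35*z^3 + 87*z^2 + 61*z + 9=35*z^3 + 349*z^2 + 574*z + 176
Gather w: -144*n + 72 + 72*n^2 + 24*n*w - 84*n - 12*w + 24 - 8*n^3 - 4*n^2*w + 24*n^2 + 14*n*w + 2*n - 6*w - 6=-8*n^3 + 96*n^2 - 226*n + w*(-4*n^2 + 38*n - 18) + 90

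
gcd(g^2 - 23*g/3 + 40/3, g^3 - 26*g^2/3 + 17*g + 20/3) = g - 5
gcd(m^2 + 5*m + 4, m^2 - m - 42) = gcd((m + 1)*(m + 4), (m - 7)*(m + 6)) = 1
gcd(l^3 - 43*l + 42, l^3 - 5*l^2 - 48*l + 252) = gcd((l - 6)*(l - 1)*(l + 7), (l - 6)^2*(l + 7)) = l^2 + l - 42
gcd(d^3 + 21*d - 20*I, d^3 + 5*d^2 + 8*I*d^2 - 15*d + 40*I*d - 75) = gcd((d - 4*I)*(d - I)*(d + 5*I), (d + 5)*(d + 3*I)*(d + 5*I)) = d + 5*I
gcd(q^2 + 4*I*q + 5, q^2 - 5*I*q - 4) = q - I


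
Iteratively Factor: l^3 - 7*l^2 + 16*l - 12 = (l - 2)*(l^2 - 5*l + 6) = (l - 3)*(l - 2)*(l - 2)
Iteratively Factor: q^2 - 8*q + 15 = (q - 3)*(q - 5)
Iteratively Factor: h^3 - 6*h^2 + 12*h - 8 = (h - 2)*(h^2 - 4*h + 4) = (h - 2)^2*(h - 2)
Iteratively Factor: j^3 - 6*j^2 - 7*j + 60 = (j - 5)*(j^2 - j - 12) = (j - 5)*(j - 4)*(j + 3)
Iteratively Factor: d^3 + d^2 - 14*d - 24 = (d + 2)*(d^2 - d - 12) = (d + 2)*(d + 3)*(d - 4)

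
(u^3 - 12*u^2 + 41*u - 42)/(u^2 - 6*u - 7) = (u^2 - 5*u + 6)/(u + 1)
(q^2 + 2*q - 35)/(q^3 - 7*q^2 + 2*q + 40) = (q + 7)/(q^2 - 2*q - 8)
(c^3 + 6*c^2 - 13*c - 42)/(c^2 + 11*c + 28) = (c^2 - c - 6)/(c + 4)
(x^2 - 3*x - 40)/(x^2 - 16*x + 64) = (x + 5)/(x - 8)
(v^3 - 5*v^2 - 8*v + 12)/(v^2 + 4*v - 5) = (v^2 - 4*v - 12)/(v + 5)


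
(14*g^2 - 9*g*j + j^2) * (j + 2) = 14*g^2*j + 28*g^2 - 9*g*j^2 - 18*g*j + j^3 + 2*j^2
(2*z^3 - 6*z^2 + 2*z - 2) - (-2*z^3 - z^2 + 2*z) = 4*z^3 - 5*z^2 - 2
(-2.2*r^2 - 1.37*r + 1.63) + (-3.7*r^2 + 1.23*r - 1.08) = -5.9*r^2 - 0.14*r + 0.55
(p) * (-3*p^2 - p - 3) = -3*p^3 - p^2 - 3*p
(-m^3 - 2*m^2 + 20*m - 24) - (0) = -m^3 - 2*m^2 + 20*m - 24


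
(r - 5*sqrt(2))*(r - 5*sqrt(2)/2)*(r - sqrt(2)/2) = r^3 - 8*sqrt(2)*r^2 + 65*r/2 - 25*sqrt(2)/2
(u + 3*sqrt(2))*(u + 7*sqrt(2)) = u^2 + 10*sqrt(2)*u + 42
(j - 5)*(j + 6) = j^2 + j - 30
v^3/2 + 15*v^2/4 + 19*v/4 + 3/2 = (v/2 + 1/2)*(v + 1/2)*(v + 6)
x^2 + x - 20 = (x - 4)*(x + 5)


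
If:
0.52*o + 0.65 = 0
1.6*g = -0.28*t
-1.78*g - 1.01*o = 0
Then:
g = 0.71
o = -1.25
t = -4.05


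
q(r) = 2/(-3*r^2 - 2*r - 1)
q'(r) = 2*(6*r + 2)/(-3*r^2 - 2*r - 1)^2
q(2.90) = -0.06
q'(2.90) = 0.04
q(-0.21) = -2.81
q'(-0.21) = 2.92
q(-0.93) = -1.15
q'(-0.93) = -2.38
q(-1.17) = -0.72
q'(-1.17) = -1.31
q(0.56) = -0.65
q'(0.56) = 1.14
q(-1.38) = -0.51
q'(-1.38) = -0.80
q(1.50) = -0.19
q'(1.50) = 0.19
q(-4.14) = -0.05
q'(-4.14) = -0.02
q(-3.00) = -0.09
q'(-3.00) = -0.07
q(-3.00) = -0.09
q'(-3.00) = -0.07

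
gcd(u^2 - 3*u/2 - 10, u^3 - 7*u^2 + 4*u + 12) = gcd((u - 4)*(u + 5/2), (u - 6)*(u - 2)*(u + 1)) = 1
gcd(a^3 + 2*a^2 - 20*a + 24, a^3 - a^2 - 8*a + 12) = a^2 - 4*a + 4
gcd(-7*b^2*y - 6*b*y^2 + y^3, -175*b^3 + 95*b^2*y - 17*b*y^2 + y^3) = -7*b + y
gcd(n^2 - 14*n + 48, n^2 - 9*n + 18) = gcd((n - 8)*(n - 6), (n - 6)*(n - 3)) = n - 6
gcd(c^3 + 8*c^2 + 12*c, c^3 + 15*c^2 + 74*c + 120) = c + 6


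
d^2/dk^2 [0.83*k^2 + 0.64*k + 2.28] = 1.66000000000000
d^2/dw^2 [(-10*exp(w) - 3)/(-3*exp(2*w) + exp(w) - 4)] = (90*exp(4*w) + 138*exp(3*w) - 747*exp(2*w) - 101*exp(w) + 172)*exp(w)/(27*exp(6*w) - 27*exp(5*w) + 117*exp(4*w) - 73*exp(3*w) + 156*exp(2*w) - 48*exp(w) + 64)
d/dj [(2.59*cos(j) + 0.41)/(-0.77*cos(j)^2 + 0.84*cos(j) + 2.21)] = (1.9943*sin(j)^2 - 0.6314*cos(j) - 7.3738)*sin(j)/(-0.77*cos(j)^2 + 0.84*cos(j) + 2.21)^2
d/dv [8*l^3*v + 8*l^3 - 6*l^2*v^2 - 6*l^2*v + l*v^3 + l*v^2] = l*(8*l^2 - 12*l*v - 6*l + 3*v^2 + 2*v)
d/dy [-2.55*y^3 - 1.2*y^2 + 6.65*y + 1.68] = -7.65*y^2 - 2.4*y + 6.65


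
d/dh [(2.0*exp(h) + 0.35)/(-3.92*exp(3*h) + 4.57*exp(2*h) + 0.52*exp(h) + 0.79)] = (15.68*exp(3*h) - 5.024*exp(2*h) - 3.199*exp(h) + 1.398)*exp(h)/(15.3664*exp(6*h) - 35.8288*exp(5*h) + 16.8081*exp(4*h) - 1.4408*exp(3*h) + 7.491*exp(2*h) + 0.8216*exp(h) + 0.6241)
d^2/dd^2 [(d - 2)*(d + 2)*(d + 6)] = 6*d + 12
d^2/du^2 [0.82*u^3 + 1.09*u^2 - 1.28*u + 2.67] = 4.92*u + 2.18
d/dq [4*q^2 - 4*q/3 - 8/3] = 8*q - 4/3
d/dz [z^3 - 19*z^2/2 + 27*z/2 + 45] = 3*z^2 - 19*z + 27/2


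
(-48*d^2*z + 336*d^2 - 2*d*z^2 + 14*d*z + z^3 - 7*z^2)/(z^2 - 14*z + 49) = (-48*d^2 - 2*d*z + z^2)/(z - 7)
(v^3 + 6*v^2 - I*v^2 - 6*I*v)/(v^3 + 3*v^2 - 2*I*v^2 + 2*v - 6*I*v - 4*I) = v*(v^2 + v*(6 - I) - 6*I)/(v^3 + v^2*(3 - 2*I) + 2*v*(1 - 3*I) - 4*I)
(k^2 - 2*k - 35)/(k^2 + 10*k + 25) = (k - 7)/(k + 5)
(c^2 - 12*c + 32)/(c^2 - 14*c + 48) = (c - 4)/(c - 6)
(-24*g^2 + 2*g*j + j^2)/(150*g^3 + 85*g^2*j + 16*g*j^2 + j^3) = (-4*g + j)/(25*g^2 + 10*g*j + j^2)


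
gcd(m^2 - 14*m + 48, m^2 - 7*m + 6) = m - 6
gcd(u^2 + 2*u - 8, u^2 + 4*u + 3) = 1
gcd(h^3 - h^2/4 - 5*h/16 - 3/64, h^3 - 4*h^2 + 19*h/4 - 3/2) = 1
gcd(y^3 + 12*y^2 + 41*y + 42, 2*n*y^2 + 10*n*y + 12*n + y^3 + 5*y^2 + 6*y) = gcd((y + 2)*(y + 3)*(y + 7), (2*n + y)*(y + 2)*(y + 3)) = y^2 + 5*y + 6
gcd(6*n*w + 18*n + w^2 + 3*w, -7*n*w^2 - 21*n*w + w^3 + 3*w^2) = w + 3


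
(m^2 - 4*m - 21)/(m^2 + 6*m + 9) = (m - 7)/(m + 3)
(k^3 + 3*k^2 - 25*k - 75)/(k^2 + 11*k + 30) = (k^2 - 2*k - 15)/(k + 6)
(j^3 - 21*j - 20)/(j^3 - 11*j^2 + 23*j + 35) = (j + 4)/(j - 7)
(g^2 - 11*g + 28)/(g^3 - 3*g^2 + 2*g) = (g^2 - 11*g + 28)/(g*(g^2 - 3*g + 2))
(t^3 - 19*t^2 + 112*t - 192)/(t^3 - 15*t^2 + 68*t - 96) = (t - 8)/(t - 4)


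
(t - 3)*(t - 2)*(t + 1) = t^3 - 4*t^2 + t + 6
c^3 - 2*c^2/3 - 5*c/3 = c*(c - 5/3)*(c + 1)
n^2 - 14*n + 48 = (n - 8)*(n - 6)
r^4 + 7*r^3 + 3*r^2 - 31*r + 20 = (r - 1)^2*(r + 4)*(r + 5)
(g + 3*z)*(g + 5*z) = g^2 + 8*g*z + 15*z^2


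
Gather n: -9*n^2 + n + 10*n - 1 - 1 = -9*n^2 + 11*n - 2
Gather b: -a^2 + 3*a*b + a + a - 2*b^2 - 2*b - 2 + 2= -a^2 + 2*a - 2*b^2 + b*(3*a - 2)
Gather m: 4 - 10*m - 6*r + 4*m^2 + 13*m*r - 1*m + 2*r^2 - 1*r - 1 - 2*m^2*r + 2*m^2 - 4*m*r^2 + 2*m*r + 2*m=m^2*(6 - 2*r) + m*(-4*r^2 + 15*r - 9) + 2*r^2 - 7*r + 3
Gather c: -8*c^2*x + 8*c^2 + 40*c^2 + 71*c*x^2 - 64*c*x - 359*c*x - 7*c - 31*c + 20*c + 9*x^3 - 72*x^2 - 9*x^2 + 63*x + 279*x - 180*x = c^2*(48 - 8*x) + c*(71*x^2 - 423*x - 18) + 9*x^3 - 81*x^2 + 162*x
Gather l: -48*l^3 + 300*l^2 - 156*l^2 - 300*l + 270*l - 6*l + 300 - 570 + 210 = -48*l^3 + 144*l^2 - 36*l - 60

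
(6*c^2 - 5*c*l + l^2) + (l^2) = 6*c^2 - 5*c*l + 2*l^2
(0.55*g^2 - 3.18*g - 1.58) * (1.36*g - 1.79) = 0.748*g^3 - 5.3093*g^2 + 3.5434*g + 2.8282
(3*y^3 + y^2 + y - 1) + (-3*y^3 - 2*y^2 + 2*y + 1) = -y^2 + 3*y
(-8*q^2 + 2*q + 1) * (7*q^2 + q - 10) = -56*q^4 + 6*q^3 + 89*q^2 - 19*q - 10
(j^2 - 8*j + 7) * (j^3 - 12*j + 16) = j^5 - 8*j^4 - 5*j^3 + 112*j^2 - 212*j + 112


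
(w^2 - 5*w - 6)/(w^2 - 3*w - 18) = (w + 1)/(w + 3)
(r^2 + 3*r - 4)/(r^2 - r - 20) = (r - 1)/(r - 5)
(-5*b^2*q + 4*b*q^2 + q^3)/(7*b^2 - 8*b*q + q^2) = q*(5*b + q)/(-7*b + q)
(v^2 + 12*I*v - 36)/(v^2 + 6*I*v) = (v + 6*I)/v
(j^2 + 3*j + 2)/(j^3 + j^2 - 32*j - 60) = (j + 1)/(j^2 - j - 30)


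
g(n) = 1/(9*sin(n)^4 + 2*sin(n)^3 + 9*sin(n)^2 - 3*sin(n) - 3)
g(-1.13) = 0.09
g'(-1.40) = 0.04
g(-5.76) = -0.69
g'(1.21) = -0.15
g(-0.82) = 0.17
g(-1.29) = 0.07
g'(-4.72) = -0.00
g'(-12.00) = -12.68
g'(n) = (-36*sin(n)^3*cos(n) - 6*sin(n)^2*cos(n) - 18*sin(n)*cos(n) + 3*cos(n))/(9*sin(n)^4 + 2*sin(n)^3 + 9*sin(n)^2 - 3*sin(n) - 3)^2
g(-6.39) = -0.39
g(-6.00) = -0.33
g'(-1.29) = 0.07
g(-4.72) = 0.07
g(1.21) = 0.09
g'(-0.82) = 0.55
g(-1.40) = 0.07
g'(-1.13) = 0.13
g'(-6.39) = 0.73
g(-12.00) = -1.04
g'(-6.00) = -0.34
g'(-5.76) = -4.99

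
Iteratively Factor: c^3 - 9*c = (c + 3)*(c^2 - 3*c) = c*(c + 3)*(c - 3)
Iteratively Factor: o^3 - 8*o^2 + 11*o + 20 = (o - 5)*(o^2 - 3*o - 4) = (o - 5)*(o - 4)*(o + 1)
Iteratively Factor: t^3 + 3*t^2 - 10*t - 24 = (t - 3)*(t^2 + 6*t + 8) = (t - 3)*(t + 4)*(t + 2)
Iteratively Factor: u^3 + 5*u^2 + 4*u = (u + 1)*(u^2 + 4*u) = (u + 1)*(u + 4)*(u)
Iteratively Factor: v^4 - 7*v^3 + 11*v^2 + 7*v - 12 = (v - 1)*(v^3 - 6*v^2 + 5*v + 12) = (v - 4)*(v - 1)*(v^2 - 2*v - 3) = (v - 4)*(v - 3)*(v - 1)*(v + 1)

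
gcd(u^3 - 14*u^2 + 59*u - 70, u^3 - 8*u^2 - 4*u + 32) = u - 2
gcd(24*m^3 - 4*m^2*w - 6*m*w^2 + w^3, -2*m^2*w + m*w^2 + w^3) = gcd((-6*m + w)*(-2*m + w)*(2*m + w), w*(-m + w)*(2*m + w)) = 2*m + w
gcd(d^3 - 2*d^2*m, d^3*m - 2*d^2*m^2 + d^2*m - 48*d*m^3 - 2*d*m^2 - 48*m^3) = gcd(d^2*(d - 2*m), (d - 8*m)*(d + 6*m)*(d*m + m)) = 1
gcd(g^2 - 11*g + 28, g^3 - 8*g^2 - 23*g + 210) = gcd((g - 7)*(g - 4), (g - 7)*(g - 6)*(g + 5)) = g - 7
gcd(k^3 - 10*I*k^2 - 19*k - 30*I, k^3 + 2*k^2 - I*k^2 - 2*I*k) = 1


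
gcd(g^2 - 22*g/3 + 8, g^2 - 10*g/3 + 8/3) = g - 4/3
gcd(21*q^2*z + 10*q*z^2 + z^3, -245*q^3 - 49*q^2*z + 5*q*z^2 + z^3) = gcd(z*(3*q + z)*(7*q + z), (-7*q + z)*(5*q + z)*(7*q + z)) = 7*q + z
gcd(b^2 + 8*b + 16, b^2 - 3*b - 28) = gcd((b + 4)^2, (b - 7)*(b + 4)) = b + 4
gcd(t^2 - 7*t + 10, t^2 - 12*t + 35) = t - 5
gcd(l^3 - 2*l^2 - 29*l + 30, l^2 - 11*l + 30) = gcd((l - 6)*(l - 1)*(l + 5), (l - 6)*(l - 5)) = l - 6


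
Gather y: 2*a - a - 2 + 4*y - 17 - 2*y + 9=a + 2*y - 10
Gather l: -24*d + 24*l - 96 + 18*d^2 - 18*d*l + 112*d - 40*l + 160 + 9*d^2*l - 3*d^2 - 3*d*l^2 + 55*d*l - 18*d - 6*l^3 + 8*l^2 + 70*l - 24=15*d^2 + 70*d - 6*l^3 + l^2*(8 - 3*d) + l*(9*d^2 + 37*d + 54) + 40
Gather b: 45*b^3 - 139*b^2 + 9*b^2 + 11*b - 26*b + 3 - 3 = 45*b^3 - 130*b^2 - 15*b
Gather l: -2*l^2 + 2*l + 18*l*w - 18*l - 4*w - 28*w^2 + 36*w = -2*l^2 + l*(18*w - 16) - 28*w^2 + 32*w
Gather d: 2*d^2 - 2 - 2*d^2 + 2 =0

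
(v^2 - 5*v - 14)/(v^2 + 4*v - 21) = (v^2 - 5*v - 14)/(v^2 + 4*v - 21)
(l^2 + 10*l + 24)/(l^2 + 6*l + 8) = (l + 6)/(l + 2)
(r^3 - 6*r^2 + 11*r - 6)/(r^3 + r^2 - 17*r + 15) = (r - 2)/(r + 5)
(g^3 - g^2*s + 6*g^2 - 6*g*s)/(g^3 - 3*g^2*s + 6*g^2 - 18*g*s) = (-g + s)/(-g + 3*s)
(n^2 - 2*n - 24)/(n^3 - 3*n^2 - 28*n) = (n - 6)/(n*(n - 7))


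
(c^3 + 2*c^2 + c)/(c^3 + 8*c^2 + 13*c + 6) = c/(c + 6)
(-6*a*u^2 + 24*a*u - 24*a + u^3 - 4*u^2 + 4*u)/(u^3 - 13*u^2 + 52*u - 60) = (-6*a*u + 12*a + u^2 - 2*u)/(u^2 - 11*u + 30)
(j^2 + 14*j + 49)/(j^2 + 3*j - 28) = (j + 7)/(j - 4)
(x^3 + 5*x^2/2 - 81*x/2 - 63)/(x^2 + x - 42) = x + 3/2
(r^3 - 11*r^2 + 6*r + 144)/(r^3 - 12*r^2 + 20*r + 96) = (r + 3)/(r + 2)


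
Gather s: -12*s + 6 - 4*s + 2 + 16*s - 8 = 0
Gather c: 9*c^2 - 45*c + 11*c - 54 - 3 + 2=9*c^2 - 34*c - 55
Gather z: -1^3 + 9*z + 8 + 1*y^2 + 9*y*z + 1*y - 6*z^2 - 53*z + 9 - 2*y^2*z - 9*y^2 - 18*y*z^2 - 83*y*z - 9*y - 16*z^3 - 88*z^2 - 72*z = -8*y^2 - 8*y - 16*z^3 + z^2*(-18*y - 94) + z*(-2*y^2 - 74*y - 116) + 16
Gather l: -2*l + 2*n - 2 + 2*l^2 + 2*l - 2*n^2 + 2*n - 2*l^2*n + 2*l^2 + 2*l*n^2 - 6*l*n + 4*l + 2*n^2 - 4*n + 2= l^2*(4 - 2*n) + l*(2*n^2 - 6*n + 4)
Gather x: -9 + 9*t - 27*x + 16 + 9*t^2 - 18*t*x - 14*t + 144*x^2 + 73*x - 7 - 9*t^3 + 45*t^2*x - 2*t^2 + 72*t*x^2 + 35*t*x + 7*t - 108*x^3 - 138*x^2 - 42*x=-9*t^3 + 7*t^2 + 2*t - 108*x^3 + x^2*(72*t + 6) + x*(45*t^2 + 17*t + 4)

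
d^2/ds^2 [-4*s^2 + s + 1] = -8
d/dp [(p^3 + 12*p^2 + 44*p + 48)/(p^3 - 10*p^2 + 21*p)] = 2*(-11*p^4 - 23*p^3 + 274*p^2 + 480*p - 504)/(p^2*(p^4 - 20*p^3 + 142*p^2 - 420*p + 441))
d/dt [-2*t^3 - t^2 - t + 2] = -6*t^2 - 2*t - 1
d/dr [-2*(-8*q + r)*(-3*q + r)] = 22*q - 4*r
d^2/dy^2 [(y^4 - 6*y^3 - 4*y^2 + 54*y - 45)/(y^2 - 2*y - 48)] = 2*(y^6 - 6*y^5 - 132*y^4 + 502*y^3 + 11385*y^2 - 33426*y - 16740)/(y^6 - 6*y^5 - 132*y^4 + 568*y^3 + 6336*y^2 - 13824*y - 110592)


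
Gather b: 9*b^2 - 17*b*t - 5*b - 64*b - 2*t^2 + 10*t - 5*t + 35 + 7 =9*b^2 + b*(-17*t - 69) - 2*t^2 + 5*t + 42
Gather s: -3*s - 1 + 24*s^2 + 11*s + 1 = 24*s^2 + 8*s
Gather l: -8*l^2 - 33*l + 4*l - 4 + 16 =-8*l^2 - 29*l + 12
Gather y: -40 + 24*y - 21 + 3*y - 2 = 27*y - 63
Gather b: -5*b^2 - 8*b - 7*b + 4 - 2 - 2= -5*b^2 - 15*b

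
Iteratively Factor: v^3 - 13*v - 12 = (v + 1)*(v^2 - v - 12) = (v + 1)*(v + 3)*(v - 4)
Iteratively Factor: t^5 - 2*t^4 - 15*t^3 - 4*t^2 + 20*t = (t + 2)*(t^4 - 4*t^3 - 7*t^2 + 10*t) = t*(t + 2)*(t^3 - 4*t^2 - 7*t + 10) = t*(t + 2)^2*(t^2 - 6*t + 5) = t*(t - 5)*(t + 2)^2*(t - 1)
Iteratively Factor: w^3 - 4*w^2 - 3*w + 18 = (w - 3)*(w^2 - w - 6) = (w - 3)^2*(w + 2)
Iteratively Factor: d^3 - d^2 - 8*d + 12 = (d - 2)*(d^2 + d - 6) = (d - 2)*(d + 3)*(d - 2)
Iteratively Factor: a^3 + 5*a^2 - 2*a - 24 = (a + 4)*(a^2 + a - 6) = (a - 2)*(a + 4)*(a + 3)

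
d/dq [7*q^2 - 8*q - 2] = 14*q - 8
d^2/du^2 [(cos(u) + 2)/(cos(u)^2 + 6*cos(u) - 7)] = (-9*(1 - cos(2*u))^2*cos(u)/4 - (1 - cos(2*u))^2/2 - 151*cos(u)/2 - 81*cos(2*u) - 21*cos(3*u) + cos(5*u)/2 + 177)/((cos(u) - 1)^3*(cos(u) + 7)^3)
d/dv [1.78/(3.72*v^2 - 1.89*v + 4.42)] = (3.3642 - 13.2432*v)/(3.72*v^2 - 1.89*v + 4.42)^2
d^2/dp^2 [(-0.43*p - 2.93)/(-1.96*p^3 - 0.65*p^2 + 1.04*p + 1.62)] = (9.911328*p^5 + 138.357576*p^4 + 61.841494*p^3 - 12.02349*p^2 + 46.652676*p + 11.059828)/(7.529536*p^9 + 7.49112*p^8 - 9.501492*p^7 - 26.345311*p^6 - 7.341672*p^5 + 19.869018*p^4 + 20.877328*p^3 - 0.138996*p^2 - 8.188128*p - 4.251528)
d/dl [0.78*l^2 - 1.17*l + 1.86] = 1.56*l - 1.17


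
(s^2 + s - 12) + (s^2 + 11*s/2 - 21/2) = 2*s^2 + 13*s/2 - 45/2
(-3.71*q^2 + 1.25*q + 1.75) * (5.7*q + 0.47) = -21.147*q^3 + 5.3813*q^2 + 10.5625*q + 0.8225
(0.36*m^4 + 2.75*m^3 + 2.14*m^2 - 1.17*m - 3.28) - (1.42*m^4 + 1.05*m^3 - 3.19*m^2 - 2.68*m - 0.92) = -1.06*m^4 + 1.7*m^3 + 5.33*m^2 + 1.51*m - 2.36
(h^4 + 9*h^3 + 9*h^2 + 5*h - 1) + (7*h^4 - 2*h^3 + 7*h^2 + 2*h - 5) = 8*h^4 + 7*h^3 + 16*h^2 + 7*h - 6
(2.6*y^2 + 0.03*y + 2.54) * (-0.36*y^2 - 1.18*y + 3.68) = -0.936*y^4 - 3.0788*y^3 + 8.6182*y^2 - 2.8868*y + 9.3472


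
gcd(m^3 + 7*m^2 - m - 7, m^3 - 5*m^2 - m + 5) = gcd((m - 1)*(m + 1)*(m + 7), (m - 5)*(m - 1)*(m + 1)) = m^2 - 1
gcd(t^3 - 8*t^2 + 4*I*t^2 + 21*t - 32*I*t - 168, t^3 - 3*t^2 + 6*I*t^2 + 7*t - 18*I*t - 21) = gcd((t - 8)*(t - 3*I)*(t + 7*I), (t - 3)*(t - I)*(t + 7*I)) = t + 7*I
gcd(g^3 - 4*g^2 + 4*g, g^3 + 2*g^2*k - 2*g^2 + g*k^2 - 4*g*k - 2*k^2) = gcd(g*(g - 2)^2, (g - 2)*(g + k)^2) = g - 2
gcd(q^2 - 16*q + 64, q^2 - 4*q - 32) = q - 8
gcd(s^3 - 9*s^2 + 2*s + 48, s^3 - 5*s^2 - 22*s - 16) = s^2 - 6*s - 16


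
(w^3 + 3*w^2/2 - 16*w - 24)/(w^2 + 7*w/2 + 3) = (w^2 - 16)/(w + 2)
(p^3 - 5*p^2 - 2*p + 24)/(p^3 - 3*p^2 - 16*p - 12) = (p^2 - 7*p + 12)/(p^2 - 5*p - 6)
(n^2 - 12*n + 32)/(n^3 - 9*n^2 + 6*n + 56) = (n - 8)/(n^2 - 5*n - 14)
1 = 1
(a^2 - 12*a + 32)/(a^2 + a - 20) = (a - 8)/(a + 5)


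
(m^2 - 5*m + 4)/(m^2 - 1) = (m - 4)/(m + 1)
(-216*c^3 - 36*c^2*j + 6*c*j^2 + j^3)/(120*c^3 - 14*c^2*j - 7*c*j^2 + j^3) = (-36*c^2 - 12*c*j - j^2)/(20*c^2 + c*j - j^2)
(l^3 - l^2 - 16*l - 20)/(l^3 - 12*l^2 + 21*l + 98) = (l^2 - 3*l - 10)/(l^2 - 14*l + 49)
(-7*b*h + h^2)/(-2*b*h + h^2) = (7*b - h)/(2*b - h)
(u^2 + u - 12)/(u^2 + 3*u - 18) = (u + 4)/(u + 6)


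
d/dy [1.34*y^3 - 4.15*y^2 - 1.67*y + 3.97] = 4.02*y^2 - 8.3*y - 1.67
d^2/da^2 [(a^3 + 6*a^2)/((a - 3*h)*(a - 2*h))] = 2*h*(19*a^3*h + 30*a^3 - 90*a^2*h^2 - 108*a^2*h + 108*a*h^3 + 216*h^3)/(a^6 - 15*a^5*h + 93*a^4*h^2 - 305*a^3*h^3 + 558*a^2*h^4 - 540*a*h^5 + 216*h^6)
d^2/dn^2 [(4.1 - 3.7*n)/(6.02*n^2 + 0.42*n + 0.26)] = (-(3.7*n - 4.1)*(12.04*n + 0.42)*(24.08*n + 0.84) + (133.644*n - 46.256)*(6.02*n^2 + 0.42*n + 0.26))/(6.02*n^2 + 0.42*n + 0.26)^3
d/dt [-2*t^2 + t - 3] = 1 - 4*t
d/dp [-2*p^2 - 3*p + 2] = -4*p - 3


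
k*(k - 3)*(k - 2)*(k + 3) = k^4 - 2*k^3 - 9*k^2 + 18*k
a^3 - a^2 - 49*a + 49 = (a - 7)*(a - 1)*(a + 7)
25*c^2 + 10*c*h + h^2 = (5*c + h)^2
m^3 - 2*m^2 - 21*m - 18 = (m - 6)*(m + 1)*(m + 3)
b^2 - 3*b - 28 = (b - 7)*(b + 4)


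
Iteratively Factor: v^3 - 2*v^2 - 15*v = (v)*(v^2 - 2*v - 15) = v*(v + 3)*(v - 5)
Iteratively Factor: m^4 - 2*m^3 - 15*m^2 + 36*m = (m + 4)*(m^3 - 6*m^2 + 9*m) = (m - 3)*(m + 4)*(m^2 - 3*m) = (m - 3)^2*(m + 4)*(m)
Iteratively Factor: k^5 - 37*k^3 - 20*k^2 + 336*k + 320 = (k + 4)*(k^4 - 4*k^3 - 21*k^2 + 64*k + 80) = (k + 4)^2*(k^3 - 8*k^2 + 11*k + 20) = (k + 1)*(k + 4)^2*(k^2 - 9*k + 20) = (k - 5)*(k + 1)*(k + 4)^2*(k - 4)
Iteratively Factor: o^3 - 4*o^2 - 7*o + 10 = (o - 5)*(o^2 + o - 2) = (o - 5)*(o - 1)*(o + 2)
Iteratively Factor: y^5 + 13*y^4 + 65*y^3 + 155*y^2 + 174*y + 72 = (y + 4)*(y^4 + 9*y^3 + 29*y^2 + 39*y + 18) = (y + 3)*(y + 4)*(y^3 + 6*y^2 + 11*y + 6) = (y + 2)*(y + 3)*(y + 4)*(y^2 + 4*y + 3) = (y + 2)*(y + 3)^2*(y + 4)*(y + 1)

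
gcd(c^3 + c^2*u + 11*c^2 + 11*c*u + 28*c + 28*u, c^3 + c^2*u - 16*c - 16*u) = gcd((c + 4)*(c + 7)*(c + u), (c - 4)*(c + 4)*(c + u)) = c^2 + c*u + 4*c + 4*u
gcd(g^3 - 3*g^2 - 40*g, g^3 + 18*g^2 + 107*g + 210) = g + 5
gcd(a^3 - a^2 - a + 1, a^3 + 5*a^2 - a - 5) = a^2 - 1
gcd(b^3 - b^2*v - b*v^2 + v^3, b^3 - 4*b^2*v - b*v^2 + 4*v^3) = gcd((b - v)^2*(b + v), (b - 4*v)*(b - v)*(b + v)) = -b^2 + v^2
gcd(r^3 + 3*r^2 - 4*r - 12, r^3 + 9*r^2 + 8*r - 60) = r - 2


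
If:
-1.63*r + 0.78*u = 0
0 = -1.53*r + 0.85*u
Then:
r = 0.00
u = 0.00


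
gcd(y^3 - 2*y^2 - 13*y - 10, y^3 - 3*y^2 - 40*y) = 1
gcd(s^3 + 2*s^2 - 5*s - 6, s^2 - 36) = 1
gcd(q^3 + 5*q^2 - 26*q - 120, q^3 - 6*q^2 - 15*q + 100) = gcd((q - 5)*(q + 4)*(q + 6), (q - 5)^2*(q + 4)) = q^2 - q - 20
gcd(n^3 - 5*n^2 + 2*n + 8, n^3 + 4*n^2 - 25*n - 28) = n^2 - 3*n - 4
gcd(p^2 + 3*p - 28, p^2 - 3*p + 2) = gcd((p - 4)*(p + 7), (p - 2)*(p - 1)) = 1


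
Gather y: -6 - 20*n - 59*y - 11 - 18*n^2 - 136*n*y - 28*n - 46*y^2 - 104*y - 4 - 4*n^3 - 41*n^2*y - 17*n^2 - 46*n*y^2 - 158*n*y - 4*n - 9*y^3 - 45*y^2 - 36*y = -4*n^3 - 35*n^2 - 52*n - 9*y^3 + y^2*(-46*n - 91) + y*(-41*n^2 - 294*n - 199) - 21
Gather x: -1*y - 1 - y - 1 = -2*y - 2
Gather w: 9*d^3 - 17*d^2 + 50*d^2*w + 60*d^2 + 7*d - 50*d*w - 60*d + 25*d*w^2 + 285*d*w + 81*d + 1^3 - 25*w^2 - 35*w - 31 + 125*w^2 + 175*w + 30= 9*d^3 + 43*d^2 + 28*d + w^2*(25*d + 100) + w*(50*d^2 + 235*d + 140)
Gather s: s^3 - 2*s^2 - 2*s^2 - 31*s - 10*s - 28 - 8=s^3 - 4*s^2 - 41*s - 36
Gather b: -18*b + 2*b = -16*b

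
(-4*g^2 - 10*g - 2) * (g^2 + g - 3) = -4*g^4 - 14*g^3 + 28*g + 6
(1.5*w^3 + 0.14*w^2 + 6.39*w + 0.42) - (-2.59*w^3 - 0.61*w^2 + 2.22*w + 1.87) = 4.09*w^3 + 0.75*w^2 + 4.17*w - 1.45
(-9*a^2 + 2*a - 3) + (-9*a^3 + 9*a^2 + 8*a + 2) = -9*a^3 + 10*a - 1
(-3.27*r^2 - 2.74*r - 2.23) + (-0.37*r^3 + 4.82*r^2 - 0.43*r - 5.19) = -0.37*r^3 + 1.55*r^2 - 3.17*r - 7.42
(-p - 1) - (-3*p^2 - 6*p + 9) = 3*p^2 + 5*p - 10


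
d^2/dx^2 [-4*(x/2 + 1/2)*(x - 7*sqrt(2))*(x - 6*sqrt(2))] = -12*x - 4 + 52*sqrt(2)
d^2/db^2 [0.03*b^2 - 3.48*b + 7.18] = 0.0600000000000000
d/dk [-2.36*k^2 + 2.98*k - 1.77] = 2.98 - 4.72*k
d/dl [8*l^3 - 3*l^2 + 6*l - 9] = 24*l^2 - 6*l + 6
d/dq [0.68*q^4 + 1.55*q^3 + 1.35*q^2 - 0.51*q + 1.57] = 2.72*q^3 + 4.65*q^2 + 2.7*q - 0.51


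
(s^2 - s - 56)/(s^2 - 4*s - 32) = (s + 7)/(s + 4)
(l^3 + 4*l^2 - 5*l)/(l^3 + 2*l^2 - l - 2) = l*(l + 5)/(l^2 + 3*l + 2)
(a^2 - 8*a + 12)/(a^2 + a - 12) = (a^2 - 8*a + 12)/(a^2 + a - 12)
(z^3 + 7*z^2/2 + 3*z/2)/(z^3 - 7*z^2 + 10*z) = (2*z^2 + 7*z + 3)/(2*(z^2 - 7*z + 10))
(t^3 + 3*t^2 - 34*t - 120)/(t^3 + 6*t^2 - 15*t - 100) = (t^2 - 2*t - 24)/(t^2 + t - 20)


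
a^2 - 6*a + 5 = (a - 5)*(a - 1)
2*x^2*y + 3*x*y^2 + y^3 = y*(x + y)*(2*x + y)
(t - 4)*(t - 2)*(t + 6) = t^3 - 28*t + 48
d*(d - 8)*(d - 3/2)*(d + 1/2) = d^4 - 9*d^3 + 29*d^2/4 + 6*d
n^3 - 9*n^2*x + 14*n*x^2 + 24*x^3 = (n - 6*x)*(n - 4*x)*(n + x)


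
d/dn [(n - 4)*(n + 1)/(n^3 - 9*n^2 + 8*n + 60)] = (-n^4 + 6*n^3 - 7*n^2 + 48*n - 148)/(n^6 - 18*n^5 + 97*n^4 - 24*n^3 - 1016*n^2 + 960*n + 3600)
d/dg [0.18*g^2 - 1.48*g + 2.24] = 0.36*g - 1.48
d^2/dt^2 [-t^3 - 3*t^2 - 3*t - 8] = -6*t - 6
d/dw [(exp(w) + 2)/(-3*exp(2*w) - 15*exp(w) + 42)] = ((exp(w) + 2)*(2*exp(w) + 5) - exp(2*w) - 5*exp(w) + 14)*exp(w)/(3*(exp(2*w) + 5*exp(w) - 14)^2)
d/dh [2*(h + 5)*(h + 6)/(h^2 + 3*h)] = 4*(-4*h^2 - 30*h - 45)/(h^2*(h^2 + 6*h + 9))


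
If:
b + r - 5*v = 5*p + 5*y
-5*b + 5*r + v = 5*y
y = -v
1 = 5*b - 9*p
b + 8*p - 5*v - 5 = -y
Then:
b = 13/14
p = 17/42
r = 23/21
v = -5/36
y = 5/36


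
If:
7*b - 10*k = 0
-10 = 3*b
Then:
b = -10/3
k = -7/3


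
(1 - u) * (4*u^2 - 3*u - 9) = -4*u^3 + 7*u^2 + 6*u - 9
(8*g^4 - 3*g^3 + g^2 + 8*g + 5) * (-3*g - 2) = -24*g^5 - 7*g^4 + 3*g^3 - 26*g^2 - 31*g - 10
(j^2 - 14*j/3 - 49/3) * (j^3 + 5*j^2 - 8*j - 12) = j^5 + j^4/3 - 143*j^3/3 - 169*j^2/3 + 560*j/3 + 196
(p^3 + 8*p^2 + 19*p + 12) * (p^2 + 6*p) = p^5 + 14*p^4 + 67*p^3 + 126*p^2 + 72*p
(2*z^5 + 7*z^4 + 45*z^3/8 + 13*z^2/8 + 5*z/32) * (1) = 2*z^5 + 7*z^4 + 45*z^3/8 + 13*z^2/8 + 5*z/32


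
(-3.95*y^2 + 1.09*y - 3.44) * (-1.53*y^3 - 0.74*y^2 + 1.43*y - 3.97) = 6.0435*y^5 + 1.2553*y^4 - 1.1919*y^3 + 19.7858*y^2 - 9.2465*y + 13.6568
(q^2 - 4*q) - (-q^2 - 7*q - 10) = 2*q^2 + 3*q + 10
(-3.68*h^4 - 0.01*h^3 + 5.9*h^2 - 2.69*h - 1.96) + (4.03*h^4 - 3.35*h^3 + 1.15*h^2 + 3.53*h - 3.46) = 0.35*h^4 - 3.36*h^3 + 7.05*h^2 + 0.84*h - 5.42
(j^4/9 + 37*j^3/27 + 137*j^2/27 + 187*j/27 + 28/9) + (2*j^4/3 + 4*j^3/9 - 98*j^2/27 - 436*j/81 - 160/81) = 7*j^4/9 + 49*j^3/27 + 13*j^2/9 + 125*j/81 + 92/81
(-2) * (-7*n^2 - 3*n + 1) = 14*n^2 + 6*n - 2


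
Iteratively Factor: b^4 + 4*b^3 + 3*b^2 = (b)*(b^3 + 4*b^2 + 3*b) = b*(b + 1)*(b^2 + 3*b) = b*(b + 1)*(b + 3)*(b)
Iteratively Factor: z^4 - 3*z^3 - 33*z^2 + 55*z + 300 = (z + 3)*(z^3 - 6*z^2 - 15*z + 100) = (z - 5)*(z + 3)*(z^2 - z - 20) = (z - 5)*(z + 3)*(z + 4)*(z - 5)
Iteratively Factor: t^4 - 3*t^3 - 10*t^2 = (t)*(t^3 - 3*t^2 - 10*t) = t*(t - 5)*(t^2 + 2*t) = t*(t - 5)*(t + 2)*(t)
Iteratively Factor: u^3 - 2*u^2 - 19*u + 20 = (u - 5)*(u^2 + 3*u - 4) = (u - 5)*(u - 1)*(u + 4)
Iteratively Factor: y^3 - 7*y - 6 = (y + 2)*(y^2 - 2*y - 3) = (y + 1)*(y + 2)*(y - 3)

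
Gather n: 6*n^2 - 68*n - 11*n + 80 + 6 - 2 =6*n^2 - 79*n + 84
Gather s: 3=3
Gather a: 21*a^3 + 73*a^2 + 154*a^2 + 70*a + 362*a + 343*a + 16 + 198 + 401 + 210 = 21*a^3 + 227*a^2 + 775*a + 825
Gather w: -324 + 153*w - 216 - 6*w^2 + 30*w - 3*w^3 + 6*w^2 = -3*w^3 + 183*w - 540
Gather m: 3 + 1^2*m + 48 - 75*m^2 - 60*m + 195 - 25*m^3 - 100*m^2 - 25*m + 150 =-25*m^3 - 175*m^2 - 84*m + 396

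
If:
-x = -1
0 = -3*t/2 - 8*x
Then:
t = -16/3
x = 1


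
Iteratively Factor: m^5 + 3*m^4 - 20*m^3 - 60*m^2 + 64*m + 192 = (m + 4)*(m^4 - m^3 - 16*m^2 + 4*m + 48) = (m - 4)*(m + 4)*(m^3 + 3*m^2 - 4*m - 12) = (m - 4)*(m - 2)*(m + 4)*(m^2 + 5*m + 6) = (m - 4)*(m - 2)*(m + 3)*(m + 4)*(m + 2)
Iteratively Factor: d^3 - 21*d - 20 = (d + 4)*(d^2 - 4*d - 5) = (d + 1)*(d + 4)*(d - 5)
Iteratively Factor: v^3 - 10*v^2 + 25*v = (v)*(v^2 - 10*v + 25) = v*(v - 5)*(v - 5)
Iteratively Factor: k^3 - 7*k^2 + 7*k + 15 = (k + 1)*(k^2 - 8*k + 15) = (k - 5)*(k + 1)*(k - 3)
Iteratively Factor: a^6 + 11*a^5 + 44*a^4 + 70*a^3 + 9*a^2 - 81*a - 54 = (a + 2)*(a^5 + 9*a^4 + 26*a^3 + 18*a^2 - 27*a - 27) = (a + 2)*(a + 3)*(a^4 + 6*a^3 + 8*a^2 - 6*a - 9) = (a + 2)*(a + 3)^2*(a^3 + 3*a^2 - a - 3) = (a - 1)*(a + 2)*(a + 3)^2*(a^2 + 4*a + 3) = (a - 1)*(a + 1)*(a + 2)*(a + 3)^2*(a + 3)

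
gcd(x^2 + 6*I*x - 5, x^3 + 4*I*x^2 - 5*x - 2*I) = x + I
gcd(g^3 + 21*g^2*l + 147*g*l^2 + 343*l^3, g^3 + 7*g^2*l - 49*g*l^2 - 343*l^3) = g^2 + 14*g*l + 49*l^2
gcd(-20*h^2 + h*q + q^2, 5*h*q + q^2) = 5*h + q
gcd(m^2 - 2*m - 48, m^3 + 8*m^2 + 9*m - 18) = m + 6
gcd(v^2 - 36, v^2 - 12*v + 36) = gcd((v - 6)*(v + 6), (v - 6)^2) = v - 6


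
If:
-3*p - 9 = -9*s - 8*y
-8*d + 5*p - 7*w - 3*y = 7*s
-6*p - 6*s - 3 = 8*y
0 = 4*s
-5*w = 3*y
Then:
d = -71/96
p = -4/3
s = 0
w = -3/8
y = 5/8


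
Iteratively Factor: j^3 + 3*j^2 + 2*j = (j)*(j^2 + 3*j + 2) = j*(j + 2)*(j + 1)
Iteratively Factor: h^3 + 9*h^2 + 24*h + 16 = (h + 1)*(h^2 + 8*h + 16) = (h + 1)*(h + 4)*(h + 4)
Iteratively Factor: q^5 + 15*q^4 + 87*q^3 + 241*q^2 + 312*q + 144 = (q + 1)*(q^4 + 14*q^3 + 73*q^2 + 168*q + 144) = (q + 1)*(q + 3)*(q^3 + 11*q^2 + 40*q + 48) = (q + 1)*(q + 3)*(q + 4)*(q^2 + 7*q + 12) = (q + 1)*(q + 3)*(q + 4)^2*(q + 3)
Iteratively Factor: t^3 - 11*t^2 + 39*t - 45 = (t - 3)*(t^2 - 8*t + 15) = (t - 5)*(t - 3)*(t - 3)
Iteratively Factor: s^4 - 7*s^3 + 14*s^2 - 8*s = (s)*(s^3 - 7*s^2 + 14*s - 8) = s*(s - 4)*(s^2 - 3*s + 2) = s*(s - 4)*(s - 1)*(s - 2)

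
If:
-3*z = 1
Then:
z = -1/3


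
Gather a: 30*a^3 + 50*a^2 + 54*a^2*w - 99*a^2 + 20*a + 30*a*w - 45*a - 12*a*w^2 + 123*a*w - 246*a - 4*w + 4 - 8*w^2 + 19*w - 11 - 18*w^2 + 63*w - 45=30*a^3 + a^2*(54*w - 49) + a*(-12*w^2 + 153*w - 271) - 26*w^2 + 78*w - 52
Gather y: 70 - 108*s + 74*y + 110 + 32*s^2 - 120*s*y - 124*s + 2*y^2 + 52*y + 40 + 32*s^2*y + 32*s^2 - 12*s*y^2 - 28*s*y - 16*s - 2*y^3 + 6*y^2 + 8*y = 64*s^2 - 248*s - 2*y^3 + y^2*(8 - 12*s) + y*(32*s^2 - 148*s + 134) + 220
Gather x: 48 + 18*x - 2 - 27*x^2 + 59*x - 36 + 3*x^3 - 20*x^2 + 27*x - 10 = 3*x^3 - 47*x^2 + 104*x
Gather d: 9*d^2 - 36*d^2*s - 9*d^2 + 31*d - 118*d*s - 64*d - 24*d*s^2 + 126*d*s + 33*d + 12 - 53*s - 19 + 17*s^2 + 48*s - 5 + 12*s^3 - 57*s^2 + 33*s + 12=-36*d^2*s + d*(-24*s^2 + 8*s) + 12*s^3 - 40*s^2 + 28*s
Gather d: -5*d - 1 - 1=-5*d - 2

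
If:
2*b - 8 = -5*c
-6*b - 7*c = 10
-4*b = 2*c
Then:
No Solution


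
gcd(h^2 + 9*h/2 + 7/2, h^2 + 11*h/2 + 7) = h + 7/2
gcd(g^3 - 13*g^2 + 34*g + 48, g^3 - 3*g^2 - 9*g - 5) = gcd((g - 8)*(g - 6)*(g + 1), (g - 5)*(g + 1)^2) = g + 1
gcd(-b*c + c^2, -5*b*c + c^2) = c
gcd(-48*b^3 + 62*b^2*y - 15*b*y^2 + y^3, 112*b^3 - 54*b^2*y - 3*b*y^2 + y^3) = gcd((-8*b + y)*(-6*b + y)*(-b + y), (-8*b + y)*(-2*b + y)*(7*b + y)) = -8*b + y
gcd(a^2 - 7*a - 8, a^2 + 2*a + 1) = a + 1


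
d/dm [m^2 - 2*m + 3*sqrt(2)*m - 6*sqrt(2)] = 2*m - 2 + 3*sqrt(2)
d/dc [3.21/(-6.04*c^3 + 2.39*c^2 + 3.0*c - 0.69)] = (58.1652*c^2 - 15.3438*c - 9.63)/(6.04*c^3 - 2.39*c^2 - 3.0*c + 0.69)^2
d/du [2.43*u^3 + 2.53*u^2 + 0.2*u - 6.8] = 7.29*u^2 + 5.06*u + 0.2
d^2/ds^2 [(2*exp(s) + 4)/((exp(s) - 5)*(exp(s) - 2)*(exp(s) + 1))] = 8*(exp(6*s) - 27*exp(4*s) + 47*exp(3*s) + 18*exp(2*s) + 117*exp(s) + 10)*exp(s)/(exp(9*s) - 18*exp(8*s) + 117*exp(7*s) - 294*exp(6*s) - 9*exp(5*s) + 1098*exp(4*s) - 753*exp(3*s) - 1530*exp(2*s) + 900*exp(s) + 1000)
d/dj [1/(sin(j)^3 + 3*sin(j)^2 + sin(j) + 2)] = (-6*sin(j) + 3*cos(j)^2 - 4)*cos(j)/(sin(j)^3 + 3*sin(j)^2 + sin(j) + 2)^2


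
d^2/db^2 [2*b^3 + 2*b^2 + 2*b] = 12*b + 4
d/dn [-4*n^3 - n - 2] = -12*n^2 - 1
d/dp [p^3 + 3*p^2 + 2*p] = 3*p^2 + 6*p + 2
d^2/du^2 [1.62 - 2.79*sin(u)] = 2.79*sin(u)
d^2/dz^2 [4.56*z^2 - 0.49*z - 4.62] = 9.12000000000000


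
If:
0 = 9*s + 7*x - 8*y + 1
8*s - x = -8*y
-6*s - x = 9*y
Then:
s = -17/433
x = -24/433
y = 14/433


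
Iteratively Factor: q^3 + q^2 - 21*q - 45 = (q + 3)*(q^2 - 2*q - 15) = (q - 5)*(q + 3)*(q + 3)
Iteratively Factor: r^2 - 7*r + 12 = (r - 3)*(r - 4)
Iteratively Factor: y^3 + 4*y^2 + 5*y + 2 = (y + 2)*(y^2 + 2*y + 1) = (y + 1)*(y + 2)*(y + 1)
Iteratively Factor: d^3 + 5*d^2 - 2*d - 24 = (d - 2)*(d^2 + 7*d + 12) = (d - 2)*(d + 4)*(d + 3)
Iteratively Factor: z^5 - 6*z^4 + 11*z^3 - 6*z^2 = (z - 3)*(z^4 - 3*z^3 + 2*z^2) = z*(z - 3)*(z^3 - 3*z^2 + 2*z) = z*(z - 3)*(z - 2)*(z^2 - z) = z^2*(z - 3)*(z - 2)*(z - 1)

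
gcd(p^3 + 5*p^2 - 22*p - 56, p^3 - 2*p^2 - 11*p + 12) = p - 4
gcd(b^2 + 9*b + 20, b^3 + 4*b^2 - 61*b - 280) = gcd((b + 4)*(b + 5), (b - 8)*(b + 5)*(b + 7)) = b + 5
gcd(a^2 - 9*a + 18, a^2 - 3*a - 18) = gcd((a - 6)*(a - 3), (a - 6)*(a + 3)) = a - 6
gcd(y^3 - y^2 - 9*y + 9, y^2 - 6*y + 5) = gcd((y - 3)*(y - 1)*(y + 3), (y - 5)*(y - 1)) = y - 1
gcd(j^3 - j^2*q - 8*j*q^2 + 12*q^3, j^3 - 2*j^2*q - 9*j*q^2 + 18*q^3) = -j^2 - j*q + 6*q^2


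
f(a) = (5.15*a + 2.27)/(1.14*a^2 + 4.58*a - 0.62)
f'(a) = (-2.28*a - 4.58)*(5.15*a + 2.27)/(1.14*a^2 + 4.58*a - 0.62)^2 + 5.15/(1.14*a^2 + 4.58*a - 0.62)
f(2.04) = 0.95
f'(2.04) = -0.27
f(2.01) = 0.96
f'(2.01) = -0.27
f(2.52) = 0.84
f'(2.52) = -0.19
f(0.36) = 3.51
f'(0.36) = -11.71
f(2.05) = 0.95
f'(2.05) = -0.27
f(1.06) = 1.40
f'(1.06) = -0.84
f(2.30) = 0.89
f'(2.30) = -0.22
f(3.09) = 0.74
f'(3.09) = -0.14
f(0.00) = -3.66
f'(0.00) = -35.35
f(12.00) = 0.29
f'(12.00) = -0.02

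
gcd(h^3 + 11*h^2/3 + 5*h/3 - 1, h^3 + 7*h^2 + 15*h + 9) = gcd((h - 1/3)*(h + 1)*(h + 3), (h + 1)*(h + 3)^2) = h^2 + 4*h + 3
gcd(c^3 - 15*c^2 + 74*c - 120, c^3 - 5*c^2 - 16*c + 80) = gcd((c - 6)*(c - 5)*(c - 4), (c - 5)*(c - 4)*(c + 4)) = c^2 - 9*c + 20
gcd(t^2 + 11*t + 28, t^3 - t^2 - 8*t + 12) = 1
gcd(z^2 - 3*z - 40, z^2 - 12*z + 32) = z - 8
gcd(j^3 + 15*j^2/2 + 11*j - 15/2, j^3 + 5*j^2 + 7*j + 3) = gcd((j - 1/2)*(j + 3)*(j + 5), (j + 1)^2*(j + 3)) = j + 3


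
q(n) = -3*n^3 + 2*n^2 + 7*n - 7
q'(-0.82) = -2.33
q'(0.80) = 4.44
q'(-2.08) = -40.26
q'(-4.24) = -171.76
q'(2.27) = -30.30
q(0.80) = -1.66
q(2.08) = -10.78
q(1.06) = -0.91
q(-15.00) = 10463.00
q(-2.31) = 24.48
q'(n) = -9*n^2 + 4*n + 7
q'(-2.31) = -50.26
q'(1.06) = 1.13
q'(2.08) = -23.62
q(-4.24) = 227.95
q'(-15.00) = -2078.00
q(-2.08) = 14.09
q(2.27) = -15.90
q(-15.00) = 10463.00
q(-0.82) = -9.74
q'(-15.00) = -2078.00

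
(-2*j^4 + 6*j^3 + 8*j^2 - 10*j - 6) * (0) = 0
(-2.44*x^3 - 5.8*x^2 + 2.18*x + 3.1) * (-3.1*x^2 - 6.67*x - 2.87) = 7.564*x^5 + 34.2548*x^4 + 38.9308*x^3 - 7.5046*x^2 - 26.9336*x - 8.897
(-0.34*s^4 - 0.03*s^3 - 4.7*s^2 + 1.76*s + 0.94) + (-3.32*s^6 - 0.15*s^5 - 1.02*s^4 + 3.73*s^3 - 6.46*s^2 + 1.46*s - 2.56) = -3.32*s^6 - 0.15*s^5 - 1.36*s^4 + 3.7*s^3 - 11.16*s^2 + 3.22*s - 1.62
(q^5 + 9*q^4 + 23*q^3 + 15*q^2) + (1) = q^5 + 9*q^4 + 23*q^3 + 15*q^2 + 1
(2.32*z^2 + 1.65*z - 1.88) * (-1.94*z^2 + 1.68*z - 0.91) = -4.5008*z^4 + 0.6966*z^3 + 4.308*z^2 - 4.6599*z + 1.7108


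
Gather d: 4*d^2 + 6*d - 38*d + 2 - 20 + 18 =4*d^2 - 32*d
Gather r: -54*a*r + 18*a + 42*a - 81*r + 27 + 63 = 60*a + r*(-54*a - 81) + 90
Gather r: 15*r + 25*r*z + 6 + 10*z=r*(25*z + 15) + 10*z + 6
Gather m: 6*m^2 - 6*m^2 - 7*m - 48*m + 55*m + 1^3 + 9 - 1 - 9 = 0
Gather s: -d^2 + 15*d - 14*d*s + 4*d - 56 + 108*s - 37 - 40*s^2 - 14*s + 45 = -d^2 + 19*d - 40*s^2 + s*(94 - 14*d) - 48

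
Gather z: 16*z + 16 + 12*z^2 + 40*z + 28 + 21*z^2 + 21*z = 33*z^2 + 77*z + 44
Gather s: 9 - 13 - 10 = -14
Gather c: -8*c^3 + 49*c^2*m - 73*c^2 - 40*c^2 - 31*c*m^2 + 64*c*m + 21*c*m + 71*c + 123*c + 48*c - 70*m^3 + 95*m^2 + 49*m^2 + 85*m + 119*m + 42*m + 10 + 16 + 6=-8*c^3 + c^2*(49*m - 113) + c*(-31*m^2 + 85*m + 242) - 70*m^3 + 144*m^2 + 246*m + 32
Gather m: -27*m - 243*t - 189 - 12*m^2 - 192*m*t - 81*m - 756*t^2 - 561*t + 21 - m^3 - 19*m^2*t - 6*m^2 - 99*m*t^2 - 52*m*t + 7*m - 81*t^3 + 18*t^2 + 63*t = -m^3 + m^2*(-19*t - 18) + m*(-99*t^2 - 244*t - 101) - 81*t^3 - 738*t^2 - 741*t - 168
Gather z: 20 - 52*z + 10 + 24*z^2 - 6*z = 24*z^2 - 58*z + 30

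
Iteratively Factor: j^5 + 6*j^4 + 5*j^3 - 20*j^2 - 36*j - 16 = (j - 2)*(j^4 + 8*j^3 + 21*j^2 + 22*j + 8) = (j - 2)*(j + 1)*(j^3 + 7*j^2 + 14*j + 8) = (j - 2)*(j + 1)*(j + 2)*(j^2 + 5*j + 4) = (j - 2)*(j + 1)^2*(j + 2)*(j + 4)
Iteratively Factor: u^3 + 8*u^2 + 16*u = (u + 4)*(u^2 + 4*u) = u*(u + 4)*(u + 4)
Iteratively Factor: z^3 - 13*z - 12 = (z + 1)*(z^2 - z - 12) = (z - 4)*(z + 1)*(z + 3)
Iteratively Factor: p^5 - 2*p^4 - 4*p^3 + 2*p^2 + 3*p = (p - 3)*(p^4 + p^3 - p^2 - p) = (p - 3)*(p - 1)*(p^3 + 2*p^2 + p) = (p - 3)*(p - 1)*(p + 1)*(p^2 + p) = p*(p - 3)*(p - 1)*(p + 1)*(p + 1)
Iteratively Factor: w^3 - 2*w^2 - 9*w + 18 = (w + 3)*(w^2 - 5*w + 6) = (w - 2)*(w + 3)*(w - 3)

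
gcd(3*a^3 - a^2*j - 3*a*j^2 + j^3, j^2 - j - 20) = 1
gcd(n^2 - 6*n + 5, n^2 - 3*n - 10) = n - 5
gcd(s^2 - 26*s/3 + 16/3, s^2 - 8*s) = s - 8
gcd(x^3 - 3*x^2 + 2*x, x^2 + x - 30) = 1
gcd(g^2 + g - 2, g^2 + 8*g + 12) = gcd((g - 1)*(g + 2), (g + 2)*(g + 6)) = g + 2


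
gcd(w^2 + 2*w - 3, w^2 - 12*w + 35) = 1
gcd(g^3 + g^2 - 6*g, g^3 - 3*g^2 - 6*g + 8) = 1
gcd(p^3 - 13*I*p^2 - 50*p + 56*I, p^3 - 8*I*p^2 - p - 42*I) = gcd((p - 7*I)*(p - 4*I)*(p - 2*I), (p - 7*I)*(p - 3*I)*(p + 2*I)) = p - 7*I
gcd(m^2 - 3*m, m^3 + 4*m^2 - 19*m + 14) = 1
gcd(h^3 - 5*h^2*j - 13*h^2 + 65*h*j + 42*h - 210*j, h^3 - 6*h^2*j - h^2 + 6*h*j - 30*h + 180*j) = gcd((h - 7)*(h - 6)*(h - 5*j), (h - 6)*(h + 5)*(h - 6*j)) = h - 6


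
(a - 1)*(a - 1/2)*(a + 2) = a^3 + a^2/2 - 5*a/2 + 1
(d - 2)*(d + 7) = d^2 + 5*d - 14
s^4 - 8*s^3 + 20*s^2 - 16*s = s*(s - 4)*(s - 2)^2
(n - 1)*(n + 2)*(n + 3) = n^3 + 4*n^2 + n - 6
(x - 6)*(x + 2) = x^2 - 4*x - 12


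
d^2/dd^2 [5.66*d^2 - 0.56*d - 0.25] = 11.3200000000000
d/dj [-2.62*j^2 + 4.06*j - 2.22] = 4.06 - 5.24*j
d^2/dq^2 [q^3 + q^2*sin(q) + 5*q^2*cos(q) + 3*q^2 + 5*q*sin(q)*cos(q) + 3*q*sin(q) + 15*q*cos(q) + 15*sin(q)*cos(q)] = -q^2*sin(q) - 5*q^2*cos(q) - 23*q*sin(q) - 10*q*sin(2*q) - 11*q*cos(q) + 6*q - 28*sin(q) - 30*sin(2*q) + 16*cos(q) + 10*cos(2*q) + 6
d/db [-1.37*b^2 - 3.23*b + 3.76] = -2.74*b - 3.23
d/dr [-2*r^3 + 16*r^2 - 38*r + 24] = -6*r^2 + 32*r - 38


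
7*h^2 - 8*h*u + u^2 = (-7*h + u)*(-h + u)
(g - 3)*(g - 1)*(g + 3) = g^3 - g^2 - 9*g + 9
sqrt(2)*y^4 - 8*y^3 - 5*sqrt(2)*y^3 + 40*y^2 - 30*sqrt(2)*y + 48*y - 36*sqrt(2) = (y - 6)*(y - 3*sqrt(2))*(y - sqrt(2))*(sqrt(2)*y + sqrt(2))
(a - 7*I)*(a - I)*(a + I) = a^3 - 7*I*a^2 + a - 7*I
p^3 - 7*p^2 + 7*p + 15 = (p - 5)*(p - 3)*(p + 1)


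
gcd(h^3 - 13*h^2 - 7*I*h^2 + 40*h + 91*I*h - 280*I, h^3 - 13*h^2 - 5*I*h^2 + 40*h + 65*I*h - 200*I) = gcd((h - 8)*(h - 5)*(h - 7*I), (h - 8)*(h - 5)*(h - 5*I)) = h^2 - 13*h + 40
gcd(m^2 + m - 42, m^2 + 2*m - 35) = m + 7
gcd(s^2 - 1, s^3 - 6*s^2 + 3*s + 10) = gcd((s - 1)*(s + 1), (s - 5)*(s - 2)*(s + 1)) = s + 1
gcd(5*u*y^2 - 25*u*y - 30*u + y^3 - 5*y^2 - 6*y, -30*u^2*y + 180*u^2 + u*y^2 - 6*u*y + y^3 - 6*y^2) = y - 6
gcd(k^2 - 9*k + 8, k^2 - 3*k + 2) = k - 1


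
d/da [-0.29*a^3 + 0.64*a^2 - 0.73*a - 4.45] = -0.87*a^2 + 1.28*a - 0.73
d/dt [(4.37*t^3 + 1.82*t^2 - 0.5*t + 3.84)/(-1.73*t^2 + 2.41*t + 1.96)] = (-7.5601*t^4 + 21.0634*t^3 + 29.2168*t^2 + 20.4208*t - 10.2344)/(2.9929*t^4 - 8.3386*t^3 - 0.9735*t^2 + 9.4472*t + 3.8416)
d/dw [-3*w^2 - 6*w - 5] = -6*w - 6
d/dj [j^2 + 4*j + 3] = 2*j + 4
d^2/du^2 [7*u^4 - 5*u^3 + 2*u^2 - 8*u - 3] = 84*u^2 - 30*u + 4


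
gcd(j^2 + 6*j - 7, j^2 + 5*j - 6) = j - 1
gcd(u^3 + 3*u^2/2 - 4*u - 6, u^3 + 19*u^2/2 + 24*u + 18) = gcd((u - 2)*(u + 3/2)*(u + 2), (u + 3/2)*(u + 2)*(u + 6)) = u^2 + 7*u/2 + 3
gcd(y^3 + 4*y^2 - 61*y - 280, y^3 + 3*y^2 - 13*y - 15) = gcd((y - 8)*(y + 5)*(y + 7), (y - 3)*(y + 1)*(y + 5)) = y + 5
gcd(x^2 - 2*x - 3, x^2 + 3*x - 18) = x - 3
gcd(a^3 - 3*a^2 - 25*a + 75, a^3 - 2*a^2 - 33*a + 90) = a^2 - 8*a + 15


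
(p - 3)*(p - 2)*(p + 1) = p^3 - 4*p^2 + p + 6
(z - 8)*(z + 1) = z^2 - 7*z - 8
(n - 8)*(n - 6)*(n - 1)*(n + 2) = n^4 - 13*n^3 + 32*n^2 + 76*n - 96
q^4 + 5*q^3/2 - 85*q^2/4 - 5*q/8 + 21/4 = (q - 7/2)*(q - 1/2)*(q + 1/2)*(q + 6)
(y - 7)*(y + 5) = y^2 - 2*y - 35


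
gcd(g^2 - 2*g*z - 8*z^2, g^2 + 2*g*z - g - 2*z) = g + 2*z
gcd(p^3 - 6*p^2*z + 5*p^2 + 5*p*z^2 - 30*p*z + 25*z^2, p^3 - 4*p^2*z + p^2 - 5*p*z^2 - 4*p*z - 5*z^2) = -p + 5*z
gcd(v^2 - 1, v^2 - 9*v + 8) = v - 1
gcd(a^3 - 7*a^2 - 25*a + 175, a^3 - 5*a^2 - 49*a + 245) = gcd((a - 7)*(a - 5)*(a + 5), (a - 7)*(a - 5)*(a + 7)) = a^2 - 12*a + 35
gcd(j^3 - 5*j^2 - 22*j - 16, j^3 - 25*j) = 1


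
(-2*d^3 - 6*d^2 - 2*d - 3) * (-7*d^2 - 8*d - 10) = 14*d^5 + 58*d^4 + 82*d^3 + 97*d^2 + 44*d + 30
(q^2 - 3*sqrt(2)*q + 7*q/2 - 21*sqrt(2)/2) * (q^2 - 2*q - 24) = q^4 - 3*sqrt(2)*q^3 + 3*q^3/2 - 31*q^2 - 9*sqrt(2)*q^2/2 - 84*q + 93*sqrt(2)*q + 252*sqrt(2)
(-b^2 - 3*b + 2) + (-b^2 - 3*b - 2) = -2*b^2 - 6*b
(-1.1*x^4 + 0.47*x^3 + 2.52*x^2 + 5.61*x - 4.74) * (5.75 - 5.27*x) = 5.797*x^5 - 8.8019*x^4 - 10.5779*x^3 - 15.0747*x^2 + 57.2373*x - 27.255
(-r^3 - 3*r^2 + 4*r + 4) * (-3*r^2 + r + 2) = 3*r^5 + 8*r^4 - 17*r^3 - 14*r^2 + 12*r + 8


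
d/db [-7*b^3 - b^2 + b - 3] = -21*b^2 - 2*b + 1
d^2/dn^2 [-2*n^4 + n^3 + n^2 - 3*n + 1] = -24*n^2 + 6*n + 2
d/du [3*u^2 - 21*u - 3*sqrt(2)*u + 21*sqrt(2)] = 6*u - 21 - 3*sqrt(2)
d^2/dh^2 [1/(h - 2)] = 2/(h - 2)^3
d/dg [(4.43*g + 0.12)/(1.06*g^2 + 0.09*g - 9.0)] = (4.6958*g^2 + 0.3987*g - (2.12*g + 0.09)*(4.43*g + 0.12) - 39.87)/(1.06*g^2 + 0.09*g - 9.0)^2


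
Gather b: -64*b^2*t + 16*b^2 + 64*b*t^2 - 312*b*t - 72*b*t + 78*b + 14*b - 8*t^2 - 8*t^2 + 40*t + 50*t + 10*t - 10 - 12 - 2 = b^2*(16 - 64*t) + b*(64*t^2 - 384*t + 92) - 16*t^2 + 100*t - 24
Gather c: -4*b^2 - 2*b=-4*b^2 - 2*b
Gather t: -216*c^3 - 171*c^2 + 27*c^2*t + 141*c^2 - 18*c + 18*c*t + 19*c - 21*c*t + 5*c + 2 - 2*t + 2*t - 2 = -216*c^3 - 30*c^2 + 6*c + t*(27*c^2 - 3*c)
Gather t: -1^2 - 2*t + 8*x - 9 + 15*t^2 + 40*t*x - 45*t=15*t^2 + t*(40*x - 47) + 8*x - 10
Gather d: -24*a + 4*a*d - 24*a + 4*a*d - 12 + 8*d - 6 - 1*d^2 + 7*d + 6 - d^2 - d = -48*a - 2*d^2 + d*(8*a + 14) - 12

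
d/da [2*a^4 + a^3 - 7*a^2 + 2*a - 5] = 8*a^3 + 3*a^2 - 14*a + 2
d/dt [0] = 0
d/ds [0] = 0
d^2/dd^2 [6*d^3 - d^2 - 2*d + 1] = 36*d - 2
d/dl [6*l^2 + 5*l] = 12*l + 5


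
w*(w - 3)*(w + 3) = w^3 - 9*w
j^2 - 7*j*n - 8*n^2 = (j - 8*n)*(j + n)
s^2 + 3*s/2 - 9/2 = (s - 3/2)*(s + 3)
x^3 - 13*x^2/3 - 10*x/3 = x*(x - 5)*(x + 2/3)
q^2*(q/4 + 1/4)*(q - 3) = q^4/4 - q^3/2 - 3*q^2/4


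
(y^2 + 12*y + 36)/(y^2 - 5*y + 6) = (y^2 + 12*y + 36)/(y^2 - 5*y + 6)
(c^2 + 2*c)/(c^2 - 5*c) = (c + 2)/(c - 5)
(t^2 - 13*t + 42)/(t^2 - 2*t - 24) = (t - 7)/(t + 4)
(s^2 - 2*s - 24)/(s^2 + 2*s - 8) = (s - 6)/(s - 2)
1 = 1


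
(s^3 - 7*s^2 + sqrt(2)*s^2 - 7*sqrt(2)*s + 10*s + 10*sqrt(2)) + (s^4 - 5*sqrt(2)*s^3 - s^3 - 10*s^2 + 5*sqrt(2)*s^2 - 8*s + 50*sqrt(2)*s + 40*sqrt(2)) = s^4 - 5*sqrt(2)*s^3 - 17*s^2 + 6*sqrt(2)*s^2 + 2*s + 43*sqrt(2)*s + 50*sqrt(2)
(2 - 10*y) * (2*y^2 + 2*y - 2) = -20*y^3 - 16*y^2 + 24*y - 4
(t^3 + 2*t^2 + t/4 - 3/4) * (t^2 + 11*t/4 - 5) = t^5 + 19*t^4/4 + 3*t^3/4 - 161*t^2/16 - 53*t/16 + 15/4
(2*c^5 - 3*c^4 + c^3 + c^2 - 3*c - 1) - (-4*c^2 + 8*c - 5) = 2*c^5 - 3*c^4 + c^3 + 5*c^2 - 11*c + 4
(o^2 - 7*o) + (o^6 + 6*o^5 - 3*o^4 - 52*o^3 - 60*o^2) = o^6 + 6*o^5 - 3*o^4 - 52*o^3 - 59*o^2 - 7*o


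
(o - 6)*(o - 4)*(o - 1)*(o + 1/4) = o^4 - 43*o^3/4 + 125*o^2/4 - 31*o/2 - 6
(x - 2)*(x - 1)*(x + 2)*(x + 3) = x^4 + 2*x^3 - 7*x^2 - 8*x + 12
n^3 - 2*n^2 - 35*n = n*(n - 7)*(n + 5)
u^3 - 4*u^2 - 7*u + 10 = (u - 5)*(u - 1)*(u + 2)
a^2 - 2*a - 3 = (a - 3)*(a + 1)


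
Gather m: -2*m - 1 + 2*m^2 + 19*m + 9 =2*m^2 + 17*m + 8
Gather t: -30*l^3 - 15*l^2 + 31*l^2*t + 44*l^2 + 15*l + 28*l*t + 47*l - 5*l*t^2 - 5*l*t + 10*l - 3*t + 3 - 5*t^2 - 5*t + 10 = -30*l^3 + 29*l^2 + 72*l + t^2*(-5*l - 5) + t*(31*l^2 + 23*l - 8) + 13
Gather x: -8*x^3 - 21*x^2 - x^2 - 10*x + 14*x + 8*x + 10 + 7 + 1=-8*x^3 - 22*x^2 + 12*x + 18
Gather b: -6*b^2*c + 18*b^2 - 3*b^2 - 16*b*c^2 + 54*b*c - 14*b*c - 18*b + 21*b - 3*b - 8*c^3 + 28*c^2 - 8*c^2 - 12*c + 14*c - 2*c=b^2*(15 - 6*c) + b*(-16*c^2 + 40*c) - 8*c^3 + 20*c^2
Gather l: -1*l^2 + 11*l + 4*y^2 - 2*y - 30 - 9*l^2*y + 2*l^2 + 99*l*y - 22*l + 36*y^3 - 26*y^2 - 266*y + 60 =l^2*(1 - 9*y) + l*(99*y - 11) + 36*y^3 - 22*y^2 - 268*y + 30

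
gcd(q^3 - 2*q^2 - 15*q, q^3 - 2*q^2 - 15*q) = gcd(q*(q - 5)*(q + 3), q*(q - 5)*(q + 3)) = q^3 - 2*q^2 - 15*q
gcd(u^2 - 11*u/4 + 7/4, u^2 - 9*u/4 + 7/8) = u - 7/4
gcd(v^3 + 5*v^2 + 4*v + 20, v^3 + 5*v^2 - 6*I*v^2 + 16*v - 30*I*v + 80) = v^2 + v*(5 + 2*I) + 10*I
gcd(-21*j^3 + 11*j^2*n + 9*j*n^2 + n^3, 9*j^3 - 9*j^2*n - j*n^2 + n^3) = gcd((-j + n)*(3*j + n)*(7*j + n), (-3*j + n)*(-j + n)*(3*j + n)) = 3*j^2 - 2*j*n - n^2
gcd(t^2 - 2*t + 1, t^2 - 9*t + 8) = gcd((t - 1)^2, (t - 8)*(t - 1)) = t - 1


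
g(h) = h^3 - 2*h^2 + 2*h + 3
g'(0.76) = 0.69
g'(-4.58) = 83.25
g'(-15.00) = 737.00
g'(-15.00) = 737.00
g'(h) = 3*h^2 - 4*h + 2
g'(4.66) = 48.51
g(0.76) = 3.80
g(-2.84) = -41.72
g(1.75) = 5.73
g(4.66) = 70.08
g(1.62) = 5.24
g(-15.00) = -3852.00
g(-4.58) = -144.18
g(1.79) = 5.91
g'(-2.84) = 37.56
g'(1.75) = 4.19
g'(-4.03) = 66.84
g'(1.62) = 3.39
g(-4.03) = -102.99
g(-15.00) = -3852.00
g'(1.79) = 4.45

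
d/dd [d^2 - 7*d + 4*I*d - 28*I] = 2*d - 7 + 4*I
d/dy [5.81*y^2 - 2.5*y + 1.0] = 11.62*y - 2.5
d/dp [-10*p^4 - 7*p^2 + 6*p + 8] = -40*p^3 - 14*p + 6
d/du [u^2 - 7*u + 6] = 2*u - 7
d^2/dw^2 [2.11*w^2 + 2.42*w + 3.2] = 4.22000000000000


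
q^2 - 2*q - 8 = (q - 4)*(q + 2)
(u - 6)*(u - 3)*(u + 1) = u^3 - 8*u^2 + 9*u + 18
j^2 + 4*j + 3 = (j + 1)*(j + 3)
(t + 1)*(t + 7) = t^2 + 8*t + 7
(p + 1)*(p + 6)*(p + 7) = p^3 + 14*p^2 + 55*p + 42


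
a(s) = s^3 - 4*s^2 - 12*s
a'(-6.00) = 144.00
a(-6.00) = -288.00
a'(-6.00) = 144.00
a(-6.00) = -288.00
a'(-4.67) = 90.79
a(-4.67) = -133.04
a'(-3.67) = 57.77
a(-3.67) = -59.27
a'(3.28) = -5.96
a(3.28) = -47.11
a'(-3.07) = 40.83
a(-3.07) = -29.79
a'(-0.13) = -10.91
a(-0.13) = 1.49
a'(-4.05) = 69.61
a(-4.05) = -83.44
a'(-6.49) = 166.28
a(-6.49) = -363.96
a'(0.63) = -15.85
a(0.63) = -8.90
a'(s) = 3*s^2 - 8*s - 12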